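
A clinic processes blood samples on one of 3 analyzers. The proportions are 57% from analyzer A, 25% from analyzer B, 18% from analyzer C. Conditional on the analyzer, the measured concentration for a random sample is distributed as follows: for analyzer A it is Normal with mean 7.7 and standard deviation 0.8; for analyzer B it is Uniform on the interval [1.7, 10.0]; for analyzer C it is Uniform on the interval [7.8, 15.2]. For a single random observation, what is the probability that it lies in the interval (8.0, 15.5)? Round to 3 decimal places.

0.437

Conditional on each analyzer, P(8.0 < X < 15.5): A: 0.35383; B: 0.240964; C: 0.972973.
By total probability, P(8.0 < X < 15.5) = 0.57·0.35383 + 0.25·0.240964 + 0.18·0.972973 = 0.437059.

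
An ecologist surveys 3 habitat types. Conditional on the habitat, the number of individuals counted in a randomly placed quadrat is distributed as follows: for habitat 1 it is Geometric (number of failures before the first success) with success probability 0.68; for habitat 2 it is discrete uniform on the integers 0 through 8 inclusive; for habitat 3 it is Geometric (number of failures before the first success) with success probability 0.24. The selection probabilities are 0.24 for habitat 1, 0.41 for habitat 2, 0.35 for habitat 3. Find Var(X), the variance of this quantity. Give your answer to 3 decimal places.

9.453

Per component, 1: μ=0.470588, E[X²]=0.913495; 2: μ=4, E[X²]=22.6667; 3: μ=3.16667, E[X²]=23.2222.
E[X] = 0.24·0.470588 + 0.41·4 + 0.35·3.16667 = 2.86127.
E[X²] = 0.24·0.913495 + 0.41·22.6667 + 0.35·23.2222 = 17.6403.
Var(X) = E[X²] − (E[X])² = 17.6403 − 8.18689 = 9.45346.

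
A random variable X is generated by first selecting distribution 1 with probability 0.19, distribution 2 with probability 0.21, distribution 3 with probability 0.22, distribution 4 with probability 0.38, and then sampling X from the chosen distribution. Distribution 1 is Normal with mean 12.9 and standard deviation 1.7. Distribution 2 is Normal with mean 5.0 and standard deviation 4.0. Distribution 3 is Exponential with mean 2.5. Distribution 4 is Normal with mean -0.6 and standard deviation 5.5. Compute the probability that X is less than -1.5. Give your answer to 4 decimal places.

0.1762

Conditional on each component, P(X < -1.5): 1: 0; 2: 0.0520813; 3: 0; 4: 0.435009.
By total probability, P(X < -1.5) = 0.19·0 + 0.21·0.0520813 + 0.22·0 + 0.38·0.435009 = 0.17624.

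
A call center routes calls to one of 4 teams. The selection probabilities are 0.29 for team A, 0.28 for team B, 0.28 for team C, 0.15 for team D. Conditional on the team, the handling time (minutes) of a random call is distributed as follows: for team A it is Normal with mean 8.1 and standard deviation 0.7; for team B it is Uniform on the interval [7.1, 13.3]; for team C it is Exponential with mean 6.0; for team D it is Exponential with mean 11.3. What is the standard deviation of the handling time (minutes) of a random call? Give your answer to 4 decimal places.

Per component, A: μ=8.1, E[X²]=66.1; B: μ=10.2, E[X²]=107.243; C: μ=6, E[X²]=72; D: μ=11.3, E[X²]=255.38.
E[X] = 0.29·8.1 + 0.28·10.2 + 0.28·6 + 0.15·11.3 = 8.58.
E[X²] = 0.29·66.1 + 0.28·107.243 + 0.28·72 + 0.15·255.38 = 107.664.
Var(X) = E[X²] − (E[X])² = 107.664 − 73.6164 = 34.0477.
SD(X) = √34.0477 = 5.83504.

5.8350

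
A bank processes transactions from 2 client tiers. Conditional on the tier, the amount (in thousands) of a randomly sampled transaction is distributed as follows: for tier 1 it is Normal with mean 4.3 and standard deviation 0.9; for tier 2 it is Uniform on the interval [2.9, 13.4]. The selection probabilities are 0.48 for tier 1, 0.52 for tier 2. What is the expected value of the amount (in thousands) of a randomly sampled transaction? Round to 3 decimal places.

6.302

Component means — 1: 4.3; 2: 8.15.
E[X] = 0.48·4.3 + 0.52·8.15 = 6.302.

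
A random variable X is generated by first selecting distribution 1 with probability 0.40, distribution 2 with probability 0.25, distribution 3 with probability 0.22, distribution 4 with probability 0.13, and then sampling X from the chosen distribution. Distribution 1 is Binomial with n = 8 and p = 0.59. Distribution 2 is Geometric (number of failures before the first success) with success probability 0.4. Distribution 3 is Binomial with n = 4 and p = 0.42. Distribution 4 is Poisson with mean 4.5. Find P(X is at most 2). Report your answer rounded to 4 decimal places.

Conditional on each component, P(X ≤ 2): 1: 0.0562892; 2: 0.784; 3: 0.796999; 4: 0.173578.
By total probability, P(X ≤ 2) = 0.4·0.0562892 + 0.25·0.784 + 0.22·0.796999 + 0.13·0.173578 = 0.416421.

0.4164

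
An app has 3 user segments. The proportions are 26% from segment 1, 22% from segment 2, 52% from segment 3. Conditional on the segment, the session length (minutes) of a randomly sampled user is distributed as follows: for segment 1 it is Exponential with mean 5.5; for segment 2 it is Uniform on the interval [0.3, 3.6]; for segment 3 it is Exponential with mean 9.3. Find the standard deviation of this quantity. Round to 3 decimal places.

7.867

Per component, 1: μ=5.5, E[X²]=60.5; 2: μ=1.95, E[X²]=4.71; 3: μ=9.3, E[X²]=172.98.
E[X] = 0.26·5.5 + 0.22·1.95 + 0.52·9.3 = 6.695.
E[X²] = 0.26·60.5 + 0.22·4.71 + 0.52·172.98 = 106.716.
Var(X) = E[X²] − (E[X])² = 106.716 − 44.823 = 61.8928.
SD(X) = √61.8928 = 7.8672.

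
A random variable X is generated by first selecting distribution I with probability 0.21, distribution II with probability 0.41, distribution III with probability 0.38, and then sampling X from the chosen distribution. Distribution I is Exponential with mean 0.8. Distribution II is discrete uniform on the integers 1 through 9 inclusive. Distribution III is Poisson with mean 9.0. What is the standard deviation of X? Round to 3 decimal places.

3.958

Per component, I: μ=0.8, E[X²]=1.28; II: μ=5, E[X²]=31.6667; III: μ=9, E[X²]=90.
E[X] = 0.21·0.8 + 0.41·5 + 0.38·9 = 5.638.
E[X²] = 0.21·1.28 + 0.41·31.6667 + 0.38·90 = 47.4521.
Var(X) = E[X²] − (E[X])² = 47.4521 − 31.787 = 15.6651.
SD(X) = √15.6651 = 3.95791.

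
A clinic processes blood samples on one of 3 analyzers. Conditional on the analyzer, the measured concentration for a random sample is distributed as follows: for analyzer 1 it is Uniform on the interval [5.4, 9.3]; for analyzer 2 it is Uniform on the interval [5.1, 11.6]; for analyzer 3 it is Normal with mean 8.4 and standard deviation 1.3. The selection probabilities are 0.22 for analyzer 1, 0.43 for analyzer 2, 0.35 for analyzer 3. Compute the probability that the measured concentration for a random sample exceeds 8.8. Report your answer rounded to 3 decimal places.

Conditional on each analyzer, P(X > 8.8): 1: 0.128205; 2: 0.430769; 3: 0.379158.
By total probability, P(X > 8.8) = 0.22·0.128205 + 0.43·0.430769 + 0.35·0.379158 = 0.346141.

0.346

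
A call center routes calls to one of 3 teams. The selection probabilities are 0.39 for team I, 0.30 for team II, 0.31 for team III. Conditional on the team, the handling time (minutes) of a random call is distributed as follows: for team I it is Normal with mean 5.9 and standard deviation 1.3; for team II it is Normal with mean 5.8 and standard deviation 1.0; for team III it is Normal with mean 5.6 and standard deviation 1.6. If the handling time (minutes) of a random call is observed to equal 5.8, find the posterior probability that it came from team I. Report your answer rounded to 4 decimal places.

Likelihoods f(5.8 | ·): I: 0.305972; II: 0.398942; III: 0.247399.
Posterior ∝ prior × likelihood. Numerator for I: 0.39·0.305972 = 0.119329.
Normalizing constant: 0.39·0.305972 + 0.3·0.398942 + 0.31·0.247399 = 0.315705.
P(I | observation) = 0.119329 / 0.315705 = 0.377976.

0.3780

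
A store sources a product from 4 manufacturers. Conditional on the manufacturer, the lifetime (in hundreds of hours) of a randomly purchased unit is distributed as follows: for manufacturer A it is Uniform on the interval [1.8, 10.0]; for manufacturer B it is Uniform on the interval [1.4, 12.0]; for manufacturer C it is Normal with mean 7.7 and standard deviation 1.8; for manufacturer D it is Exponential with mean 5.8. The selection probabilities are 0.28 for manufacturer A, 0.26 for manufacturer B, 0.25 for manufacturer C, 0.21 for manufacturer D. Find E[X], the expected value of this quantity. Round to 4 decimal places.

6.5370

Component means — A: 5.9; B: 6.7; C: 7.7; D: 5.8.
E[X] = 0.28·5.9 + 0.26·6.7 + 0.25·7.7 + 0.21·5.8 = 6.537.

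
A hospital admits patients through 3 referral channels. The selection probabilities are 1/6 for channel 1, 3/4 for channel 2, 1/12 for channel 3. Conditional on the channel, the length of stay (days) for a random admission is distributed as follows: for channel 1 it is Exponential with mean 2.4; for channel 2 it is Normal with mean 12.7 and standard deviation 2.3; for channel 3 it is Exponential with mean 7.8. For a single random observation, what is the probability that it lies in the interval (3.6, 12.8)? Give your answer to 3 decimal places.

0.461

Conditional on each channel, P(3.6 < X < 12.8): 1: 0.218302; 2: 0.517302; 3: 0.436532.
By total probability, P(3.6 < X < 12.8) = 0.166667·0.218302 + 0.75·0.517302 + 0.0833333·0.436532 = 0.460738.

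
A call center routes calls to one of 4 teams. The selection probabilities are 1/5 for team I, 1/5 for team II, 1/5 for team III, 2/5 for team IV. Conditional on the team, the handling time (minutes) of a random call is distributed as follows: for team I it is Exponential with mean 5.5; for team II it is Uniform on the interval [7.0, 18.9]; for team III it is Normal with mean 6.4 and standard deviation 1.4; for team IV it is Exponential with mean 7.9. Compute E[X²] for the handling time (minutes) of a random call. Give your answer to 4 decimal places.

For each component E[X²] = Var + (mean)², giving I: 60.5; II: 179.503; III: 42.92; IV: 124.82.
Overall E[X²] = 0.2·60.5 + 0.2·179.503 + 0.2·42.92 + 0.4·124.82 = 106.513.

106.5127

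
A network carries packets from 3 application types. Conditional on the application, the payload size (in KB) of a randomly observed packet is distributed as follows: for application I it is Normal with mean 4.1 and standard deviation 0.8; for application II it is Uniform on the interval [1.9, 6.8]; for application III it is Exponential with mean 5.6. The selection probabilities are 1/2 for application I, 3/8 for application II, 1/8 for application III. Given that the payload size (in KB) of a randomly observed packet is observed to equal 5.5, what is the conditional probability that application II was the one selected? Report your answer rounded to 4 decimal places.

0.5513

Likelihoods f(5.5 | ·): I: 0.107847; II: 0.204082; III: 0.0668764.
Posterior ∝ prior × likelihood. Numerator for II: 0.375·0.204082 = 0.0765306.
Normalizing constant: 0.5·0.107847 + 0.375·0.204082 + 0.125·0.0668764 = 0.138813.
P(II | observation) = 0.0765306 / 0.138813 = 0.55132.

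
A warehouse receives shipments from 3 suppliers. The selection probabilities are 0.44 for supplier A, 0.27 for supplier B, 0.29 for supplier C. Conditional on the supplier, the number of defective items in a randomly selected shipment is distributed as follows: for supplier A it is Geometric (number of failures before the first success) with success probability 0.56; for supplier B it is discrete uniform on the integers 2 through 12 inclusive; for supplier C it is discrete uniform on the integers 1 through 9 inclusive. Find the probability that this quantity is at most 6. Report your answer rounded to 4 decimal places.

Conditional on each supplier, P(X ≤ 6): A: 0.996807; B: 0.454545; C: 0.666667.
By total probability, P(X ≤ 6) = 0.44·0.996807 + 0.27·0.454545 + 0.29·0.666667 = 0.754656.

0.7547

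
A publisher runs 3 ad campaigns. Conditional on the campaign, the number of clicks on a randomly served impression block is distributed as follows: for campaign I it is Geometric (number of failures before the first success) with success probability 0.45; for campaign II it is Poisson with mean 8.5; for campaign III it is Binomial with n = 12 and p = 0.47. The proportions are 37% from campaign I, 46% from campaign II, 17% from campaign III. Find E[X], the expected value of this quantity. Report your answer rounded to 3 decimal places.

5.321

Component means — I: 1.22222; II: 8.5; III: 5.64.
E[X] = 0.37·1.22222 + 0.46·8.5 + 0.17·5.64 = 5.32102.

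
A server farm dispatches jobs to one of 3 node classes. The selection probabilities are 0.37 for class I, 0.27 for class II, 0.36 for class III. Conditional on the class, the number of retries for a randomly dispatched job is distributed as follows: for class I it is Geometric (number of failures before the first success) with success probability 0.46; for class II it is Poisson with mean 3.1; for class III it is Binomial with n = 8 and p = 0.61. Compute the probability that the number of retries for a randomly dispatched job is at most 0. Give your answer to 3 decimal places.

Conditional on each class, P(X ≤ 0): I: 0.46; II: 0.0450492; III: 0.000535201.
By total probability, P(X ≤ 0) = 0.37·0.46 + 0.27·0.0450492 + 0.36·0.000535201 = 0.182556.

0.183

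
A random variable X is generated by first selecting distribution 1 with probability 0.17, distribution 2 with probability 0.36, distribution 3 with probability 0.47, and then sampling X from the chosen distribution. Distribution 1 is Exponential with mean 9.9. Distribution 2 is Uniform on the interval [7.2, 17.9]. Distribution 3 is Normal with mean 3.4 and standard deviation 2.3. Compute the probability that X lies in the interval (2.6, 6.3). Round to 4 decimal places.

0.2910

Conditional on each component, P(2.6 < X < 6.3): 1: 0.239816; 2: 0; 3: 0.532337.
By total probability, P(2.6 < X < 6.3) = 0.17·0.239816 + 0.36·0 + 0.47·0.532337 = 0.290967.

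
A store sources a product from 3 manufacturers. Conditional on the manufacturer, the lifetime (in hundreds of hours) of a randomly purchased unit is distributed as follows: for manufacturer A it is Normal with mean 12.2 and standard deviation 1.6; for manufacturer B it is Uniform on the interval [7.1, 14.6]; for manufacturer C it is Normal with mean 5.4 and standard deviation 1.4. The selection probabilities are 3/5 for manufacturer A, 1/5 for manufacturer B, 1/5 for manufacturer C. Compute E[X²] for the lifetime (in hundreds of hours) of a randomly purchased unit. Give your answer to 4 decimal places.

121.5460

For each component E[X²] = Var + (mean)², giving A: 151.4; B: 122.41; C: 31.12.
Overall E[X²] = 0.6·151.4 + 0.2·122.41 + 0.2·31.12 = 121.546.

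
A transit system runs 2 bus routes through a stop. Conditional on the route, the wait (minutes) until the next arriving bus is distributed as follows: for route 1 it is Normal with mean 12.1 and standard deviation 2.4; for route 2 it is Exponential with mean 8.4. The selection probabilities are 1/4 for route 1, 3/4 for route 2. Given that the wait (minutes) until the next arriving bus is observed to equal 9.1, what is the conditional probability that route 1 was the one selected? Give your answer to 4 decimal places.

Likelihoods f(9.1 | ·): 1: 0.0761038; 2: 0.0402935.
Posterior ∝ prior × likelihood. Numerator for 1: 0.25·0.0761038 = 0.0190259.
Normalizing constant: 0.25·0.0761038 + 0.75·0.0402935 = 0.0492461.
P(1 | observation) = 0.0190259 / 0.0492461 = 0.386344.

0.3863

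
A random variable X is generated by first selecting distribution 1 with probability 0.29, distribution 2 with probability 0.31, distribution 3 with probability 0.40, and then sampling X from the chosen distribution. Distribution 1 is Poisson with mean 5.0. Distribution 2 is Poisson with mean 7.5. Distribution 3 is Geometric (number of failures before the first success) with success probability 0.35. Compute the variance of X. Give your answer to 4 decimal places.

11.5535

Per component, 1: μ=5, E[X²]=30; 2: μ=7.5, E[X²]=63.75; 3: μ=1.85714, E[X²]=8.7551.
E[X] = 0.29·5 + 0.31·7.5 + 0.4·1.85714 = 4.51786.
E[X²] = 0.29·30 + 0.31·63.75 + 0.4·8.7551 = 31.9645.
Var(X) = E[X²] − (E[X])² = 31.9645 − 20.411 = 11.5535.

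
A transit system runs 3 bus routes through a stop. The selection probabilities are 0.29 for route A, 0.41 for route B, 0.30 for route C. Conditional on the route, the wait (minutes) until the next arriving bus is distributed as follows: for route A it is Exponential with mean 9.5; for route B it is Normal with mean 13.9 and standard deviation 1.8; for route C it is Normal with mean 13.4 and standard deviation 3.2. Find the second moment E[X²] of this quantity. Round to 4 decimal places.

For each component E[X²] = Var + (mean)², giving A: 180.5; B: 196.45; C: 189.8.
Overall E[X²] = 0.29·180.5 + 0.41·196.45 + 0.3·189.8 = 189.829.

189.8295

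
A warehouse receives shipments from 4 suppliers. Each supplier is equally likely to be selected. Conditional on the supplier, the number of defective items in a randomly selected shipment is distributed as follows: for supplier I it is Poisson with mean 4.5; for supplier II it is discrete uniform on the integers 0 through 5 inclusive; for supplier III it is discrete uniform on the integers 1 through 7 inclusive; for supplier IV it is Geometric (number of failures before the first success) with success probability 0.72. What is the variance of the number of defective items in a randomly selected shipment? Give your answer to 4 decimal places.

Per component, I: μ=4.5, E[X²]=24.75; II: μ=2.5, E[X²]=9.16667; III: μ=4, E[X²]=20; IV: μ=0.388889, E[X²]=0.691358.
E[X] = 0.25·4.5 + 0.25·2.5 + 0.25·4 + 0.25·0.388889 = 2.84722.
E[X²] = 0.25·24.75 + 0.25·9.16667 + 0.25·20 + 0.25·0.691358 = 13.652.
Var(X) = E[X²] − (E[X])² = 13.652 − 8.10667 = 5.54533.

5.5453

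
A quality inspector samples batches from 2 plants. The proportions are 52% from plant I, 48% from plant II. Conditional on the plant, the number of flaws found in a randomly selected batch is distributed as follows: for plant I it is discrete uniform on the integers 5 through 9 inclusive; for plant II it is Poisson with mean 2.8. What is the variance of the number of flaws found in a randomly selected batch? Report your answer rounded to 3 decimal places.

Per component, I: μ=7, E[X²]=51; II: μ=2.8, E[X²]=10.64.
E[X] = 0.52·7 + 0.48·2.8 = 4.984.
E[X²] = 0.52·51 + 0.48·10.64 = 31.6272.
Var(X) = E[X²] − (E[X])² = 31.6272 − 24.8403 = 6.78694.

6.787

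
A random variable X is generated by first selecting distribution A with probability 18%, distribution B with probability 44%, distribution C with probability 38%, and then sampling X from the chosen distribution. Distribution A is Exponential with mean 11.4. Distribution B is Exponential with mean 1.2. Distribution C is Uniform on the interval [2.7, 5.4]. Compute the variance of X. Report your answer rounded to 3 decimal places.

Per component, A: μ=11.4, E[X²]=259.92; B: μ=1.2, E[X²]=2.88; C: μ=4.05, E[X²]=17.01.
E[X] = 0.18·11.4 + 0.44·1.2 + 0.38·4.05 = 4.119.
E[X²] = 0.18·259.92 + 0.44·2.88 + 0.38·17.01 = 54.5166.
Var(X) = E[X²] − (E[X])² = 54.5166 − 16.9662 = 37.5504.

37.550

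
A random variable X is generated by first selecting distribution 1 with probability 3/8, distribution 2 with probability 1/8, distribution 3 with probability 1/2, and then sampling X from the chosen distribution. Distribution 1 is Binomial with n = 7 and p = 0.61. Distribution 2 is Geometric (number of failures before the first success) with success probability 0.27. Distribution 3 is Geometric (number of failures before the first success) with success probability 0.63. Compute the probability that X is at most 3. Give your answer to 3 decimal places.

Conditional on each component, P(X ≤ 3): 1: 0.270687; 2: 0.716018; 3: 0.981258.
By total probability, P(X ≤ 3) = 0.375·0.270687 + 0.125·0.716018 + 0.5·0.981258 = 0.681639.

0.682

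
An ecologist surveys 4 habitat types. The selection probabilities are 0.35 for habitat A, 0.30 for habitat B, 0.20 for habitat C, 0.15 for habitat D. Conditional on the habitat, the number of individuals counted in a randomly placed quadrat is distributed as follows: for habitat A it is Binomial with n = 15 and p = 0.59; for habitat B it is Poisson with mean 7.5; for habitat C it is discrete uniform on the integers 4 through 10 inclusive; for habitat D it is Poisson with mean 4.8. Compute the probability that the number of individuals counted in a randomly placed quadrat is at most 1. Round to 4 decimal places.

Conditional on each habitat, P(X ≤ 1): A: 3.51225e-05; B: 0.00470122; C: 0; D: 0.0477325.
By total probability, P(X ≤ 1) = 0.35·3.51225e-05 + 0.3·0.00470122 + 0.2·0 + 0.15·0.0477325 = 0.00858254.

0.0086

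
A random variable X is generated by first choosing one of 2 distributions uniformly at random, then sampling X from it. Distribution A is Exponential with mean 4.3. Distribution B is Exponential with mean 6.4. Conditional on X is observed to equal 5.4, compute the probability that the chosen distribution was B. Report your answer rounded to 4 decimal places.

Likelihoods f(5.4 | ·): A: 0.0662428; B: 0.0672023.
Posterior ∝ prior × likelihood. Numerator for B: 0.5·0.0672023 = 0.0336011.
Normalizing constant: 0.5·0.0662428 + 0.5·0.0672023 = 0.0667225.
P(B | observation) = 0.0336011 / 0.0667225 = 0.503595.

0.5036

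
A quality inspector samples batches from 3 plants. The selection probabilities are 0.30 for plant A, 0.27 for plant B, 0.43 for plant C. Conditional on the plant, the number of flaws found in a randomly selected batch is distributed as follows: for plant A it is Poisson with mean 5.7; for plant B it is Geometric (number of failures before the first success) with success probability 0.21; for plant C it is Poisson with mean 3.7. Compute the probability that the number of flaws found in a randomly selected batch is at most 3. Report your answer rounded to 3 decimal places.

0.431

Conditional on each plant, P(X ≤ 3): A: 0.180048; B: 0.610499; C: 0.494153.
By total probability, P(X ≤ 3) = 0.3·0.180048 + 0.27·0.610499 + 0.43·0.494153 = 0.431335.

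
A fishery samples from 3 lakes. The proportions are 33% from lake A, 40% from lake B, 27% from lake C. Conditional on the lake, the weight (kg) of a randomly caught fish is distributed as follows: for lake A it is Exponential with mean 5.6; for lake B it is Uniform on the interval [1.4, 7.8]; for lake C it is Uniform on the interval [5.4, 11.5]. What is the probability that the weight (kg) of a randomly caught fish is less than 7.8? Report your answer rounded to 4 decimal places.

Conditional on each lake, P(X < 7.8): A: 0.751635; B: 1; C: 0.393443.
By total probability, P(X < 7.8) = 0.33·0.751635 + 0.4·1 + 0.27·0.393443 = 0.754269.

0.7543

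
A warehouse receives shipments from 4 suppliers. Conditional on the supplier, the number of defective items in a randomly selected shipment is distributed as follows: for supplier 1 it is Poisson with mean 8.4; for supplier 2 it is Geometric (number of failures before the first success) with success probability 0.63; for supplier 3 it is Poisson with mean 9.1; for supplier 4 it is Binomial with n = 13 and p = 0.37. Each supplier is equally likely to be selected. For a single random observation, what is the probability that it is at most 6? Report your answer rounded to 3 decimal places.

0.575

Conditional on each supplier, P(X ≤ 6): 1: 0.266993; 2: 0.999051; 3: 0.197823; 4: 0.8346.
By total probability, P(X ≤ 6) = 0.25·0.266993 + 0.25·0.999051 + 0.25·0.197823 + 0.25·0.8346 = 0.574616.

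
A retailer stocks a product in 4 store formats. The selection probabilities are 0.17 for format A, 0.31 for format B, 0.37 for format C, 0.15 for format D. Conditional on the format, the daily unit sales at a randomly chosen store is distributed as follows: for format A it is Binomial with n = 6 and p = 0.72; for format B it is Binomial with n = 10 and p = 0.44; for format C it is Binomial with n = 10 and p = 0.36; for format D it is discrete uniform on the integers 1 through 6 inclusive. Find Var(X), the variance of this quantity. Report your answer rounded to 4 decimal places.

2.4212

Per component, A: μ=4.32, E[X²]=19.872; B: μ=4.4, E[X²]=21.824; C: μ=3.6, E[X²]=15.264; D: μ=3.5, E[X²]=15.1667.
E[X] = 0.17·4.32 + 0.31·4.4 + 0.37·3.6 + 0.15·3.5 = 3.9554.
E[X²] = 0.17·19.872 + 0.31·21.824 + 0.37·15.264 + 0.15·15.1667 = 18.0664.
Var(X) = E[X²] − (E[X])² = 18.0664 − 15.6452 = 2.42117.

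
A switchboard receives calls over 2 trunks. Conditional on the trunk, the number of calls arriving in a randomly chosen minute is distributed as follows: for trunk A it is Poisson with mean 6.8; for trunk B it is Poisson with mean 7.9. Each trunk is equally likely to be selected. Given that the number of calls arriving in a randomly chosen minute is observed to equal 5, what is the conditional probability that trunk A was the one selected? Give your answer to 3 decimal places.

Likelihoods P(X=5 | ·): A: 0.134946; B: 0.0950666.
Posterior ∝ prior × likelihood. Numerator for A: 0.5·0.134946 = 0.0674731.
Normalizing constant: 0.5·0.134946 + 0.5·0.0950666 = 0.115006.
P(A | observation) = 0.0674731 / 0.115006 = 0.58669.

0.587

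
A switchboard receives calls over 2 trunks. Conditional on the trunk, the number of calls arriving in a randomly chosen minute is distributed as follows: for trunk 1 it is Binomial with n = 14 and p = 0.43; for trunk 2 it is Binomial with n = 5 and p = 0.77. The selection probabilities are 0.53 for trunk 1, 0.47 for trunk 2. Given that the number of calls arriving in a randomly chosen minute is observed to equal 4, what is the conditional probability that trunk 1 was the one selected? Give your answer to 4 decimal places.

Likelihoods P(X=4 | ·): 1: 0.123896; 2: 0.40426.
Posterior ∝ prior × likelihood. Numerator for 1: 0.53·0.123896 = 0.0656648.
Normalizing constant: 0.53·0.123896 + 0.47·0.40426 = 0.255667.
P(1 | observation) = 0.0656648 / 0.255667 = 0.256837.

0.2568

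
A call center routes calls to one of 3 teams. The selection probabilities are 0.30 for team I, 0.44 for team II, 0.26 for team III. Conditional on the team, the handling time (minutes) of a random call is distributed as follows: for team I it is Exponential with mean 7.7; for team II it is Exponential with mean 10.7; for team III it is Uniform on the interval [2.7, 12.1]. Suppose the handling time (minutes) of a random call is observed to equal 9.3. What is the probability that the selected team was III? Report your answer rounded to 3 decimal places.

Likelihoods f(9.3 | ·): I: 0.0388125; II: 0.0391873; III: 0.106383.
Posterior ∝ prior × likelihood. Numerator for III: 0.26·0.106383 = 0.0276596.
Normalizing constant: 0.3·0.0388125 + 0.44·0.0391873 + 0.26·0.106383 = 0.0565457.
P(III | observation) = 0.0276596 / 0.0565457 = 0.489154.

0.489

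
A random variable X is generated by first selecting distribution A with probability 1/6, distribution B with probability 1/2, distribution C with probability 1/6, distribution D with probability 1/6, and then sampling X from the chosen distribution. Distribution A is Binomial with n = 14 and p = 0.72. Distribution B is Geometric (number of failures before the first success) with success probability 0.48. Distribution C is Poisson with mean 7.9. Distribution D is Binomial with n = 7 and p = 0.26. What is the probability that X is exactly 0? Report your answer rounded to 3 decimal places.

0.260

Conditional on each component, P(X = 0): A: 1.82059e-08; B: 0.48; C: 0.000370744; D: 0.121513.
By total probability, P(X = 0) = 0.166667·1.82059e-08 + 0.5·0.48 + 0.166667·0.000370744 + 0.166667·0.121513 = 0.260314.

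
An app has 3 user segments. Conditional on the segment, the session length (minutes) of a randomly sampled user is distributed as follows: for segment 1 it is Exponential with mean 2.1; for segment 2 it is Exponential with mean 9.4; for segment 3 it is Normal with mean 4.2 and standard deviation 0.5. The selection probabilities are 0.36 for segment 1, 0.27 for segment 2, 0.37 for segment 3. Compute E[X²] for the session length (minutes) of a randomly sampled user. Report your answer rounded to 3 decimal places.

For each component E[X²] = Var + (mean)², giving 1: 8.82; 2: 176.72; 3: 17.89.
Overall E[X²] = 0.36·8.82 + 0.27·176.72 + 0.37·17.89 = 57.5089.

57.509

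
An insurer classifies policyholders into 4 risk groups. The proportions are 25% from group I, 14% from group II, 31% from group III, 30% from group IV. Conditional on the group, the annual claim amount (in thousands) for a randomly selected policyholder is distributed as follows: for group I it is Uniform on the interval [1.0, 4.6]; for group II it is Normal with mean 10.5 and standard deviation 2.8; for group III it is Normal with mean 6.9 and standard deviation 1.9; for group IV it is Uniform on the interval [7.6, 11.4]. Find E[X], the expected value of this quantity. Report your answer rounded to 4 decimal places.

Component means — I: 2.8; II: 10.5; III: 6.9; IV: 9.5.
E[X] = 0.25·2.8 + 0.14·10.5 + 0.31·6.9 + 0.3·9.5 = 7.159.

7.1590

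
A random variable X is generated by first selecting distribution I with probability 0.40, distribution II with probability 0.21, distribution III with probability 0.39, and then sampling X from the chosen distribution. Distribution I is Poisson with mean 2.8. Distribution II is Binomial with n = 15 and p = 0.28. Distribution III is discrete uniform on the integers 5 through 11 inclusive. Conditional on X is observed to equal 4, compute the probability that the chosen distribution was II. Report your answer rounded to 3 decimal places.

0.433

Likelihoods P(X=4 | ·): I: 0.155739; II: 0.226163; III: 0.
Posterior ∝ prior × likelihood. Numerator for II: 0.21·0.226163 = 0.0474943.
Normalizing constant: 0.4·0.155739 + 0.21·0.226163 + 0.39·0 = 0.10979.
P(II | observation) = 0.0474943 / 0.10979 = 0.432593.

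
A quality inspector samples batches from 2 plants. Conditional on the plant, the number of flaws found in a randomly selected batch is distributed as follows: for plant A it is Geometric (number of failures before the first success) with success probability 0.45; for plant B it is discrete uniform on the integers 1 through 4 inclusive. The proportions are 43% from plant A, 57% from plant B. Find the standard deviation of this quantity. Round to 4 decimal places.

Per component, A: μ=1.22222, E[X²]=4.20988; B: μ=2.5, E[X²]=7.5.
E[X] = 0.43·1.22222 + 0.57·2.5 = 1.95056.
E[X²] = 0.43·4.20988 + 0.57·7.5 = 6.08525.
Var(X) = E[X²] − (E[X])² = 6.08525 − 3.80467 = 2.28058.
SD(X) = √2.28058 = 1.51016.

1.5102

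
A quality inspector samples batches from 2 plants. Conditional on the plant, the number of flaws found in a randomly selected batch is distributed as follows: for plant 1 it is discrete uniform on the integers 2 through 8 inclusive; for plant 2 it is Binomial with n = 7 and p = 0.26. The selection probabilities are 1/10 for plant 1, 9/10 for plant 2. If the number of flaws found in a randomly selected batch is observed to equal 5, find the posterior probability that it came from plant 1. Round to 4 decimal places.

0.5374

Likelihoods P(X=5 | ·): 1: 0.142857; 2: 0.0136631.
Posterior ∝ prior × likelihood. Numerator for 1: 0.1·0.142857 = 0.0142857.
Normalizing constant: 0.1·0.142857 + 0.9·0.0136631 = 0.0265825.
P(1 | observation) = 0.0142857 / 0.0265825 = 0.53741.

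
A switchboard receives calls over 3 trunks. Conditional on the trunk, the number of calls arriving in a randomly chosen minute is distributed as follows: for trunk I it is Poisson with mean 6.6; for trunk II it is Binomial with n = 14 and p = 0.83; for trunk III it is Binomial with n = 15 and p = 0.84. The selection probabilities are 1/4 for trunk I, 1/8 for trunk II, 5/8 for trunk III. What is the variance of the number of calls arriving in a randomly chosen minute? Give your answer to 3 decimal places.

9.644

Per component, I: μ=6.6, E[X²]=50.16; II: μ=11.62, E[X²]=137; III: μ=12.6, E[X²]=160.776.
E[X] = 0.25·6.6 + 0.125·11.62 + 0.625·12.6 = 10.9775.
E[X²] = 0.25·50.16 + 0.125·137 + 0.625·160.776 = 130.15.
Var(X) = E[X²] − (E[X])² = 130.15 − 120.506 = 9.64447.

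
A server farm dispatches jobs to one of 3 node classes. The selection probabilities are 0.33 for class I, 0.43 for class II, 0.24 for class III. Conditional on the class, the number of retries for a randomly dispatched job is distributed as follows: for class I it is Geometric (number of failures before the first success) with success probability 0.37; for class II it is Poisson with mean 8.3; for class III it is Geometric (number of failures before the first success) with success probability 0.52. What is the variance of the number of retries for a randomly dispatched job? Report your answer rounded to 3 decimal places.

Per component, I: μ=1.7027, E[X²]=7.5011; II: μ=8.3, E[X²]=77.19; III: μ=0.923077, E[X²]=2.62722.
E[X] = 0.33·1.7027 + 0.43·8.3 + 0.24·0.923077 = 4.35243.
E[X²] = 0.33·7.5011 + 0.43·77.19 + 0.24·2.62722 = 36.2976.
Var(X) = E[X²] − (E[X])² = 36.2976 − 18.9436 = 17.3539.

17.354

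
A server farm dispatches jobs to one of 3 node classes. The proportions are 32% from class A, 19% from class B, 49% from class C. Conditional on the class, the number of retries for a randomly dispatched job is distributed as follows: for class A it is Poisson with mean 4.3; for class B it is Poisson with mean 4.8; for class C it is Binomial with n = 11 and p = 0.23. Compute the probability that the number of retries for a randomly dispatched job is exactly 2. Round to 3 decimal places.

Conditional on each class, P(X = 2): A: 0.125441; B: 0.0948067; C: 0.276844.
By total probability, P(X = 2) = 0.32·0.125441 + 0.19·0.0948067 + 0.49·0.276844 = 0.193808.

0.194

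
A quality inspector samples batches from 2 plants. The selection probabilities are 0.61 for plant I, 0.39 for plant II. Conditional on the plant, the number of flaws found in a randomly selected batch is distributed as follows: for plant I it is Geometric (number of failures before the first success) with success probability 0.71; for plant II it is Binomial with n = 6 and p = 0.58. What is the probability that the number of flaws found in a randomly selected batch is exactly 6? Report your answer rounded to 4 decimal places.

Conditional on each plant, P(X = 6): I: 0.000422325; II: 0.0380687.
By total probability, P(X = 6) = 0.61·0.000422325 + 0.39·0.0380687 = 0.0151044.

0.0151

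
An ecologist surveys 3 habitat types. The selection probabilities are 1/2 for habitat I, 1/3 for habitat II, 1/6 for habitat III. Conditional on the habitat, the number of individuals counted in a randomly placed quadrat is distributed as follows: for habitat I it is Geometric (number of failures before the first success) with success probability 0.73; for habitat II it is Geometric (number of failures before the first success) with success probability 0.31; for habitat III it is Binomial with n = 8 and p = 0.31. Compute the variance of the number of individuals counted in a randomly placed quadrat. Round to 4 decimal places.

3.8806

Per component, I: μ=0.369863, E[X²]=0.64346; II: μ=2.22581, E[X²]=12.1342; III: μ=2.48, E[X²]=7.8616.
E[X] = 0.5·0.369863 + 0.333333·2.22581 + 0.166667·2.48 = 1.3402.
E[X²] = 0.5·0.64346 + 0.333333·12.1342 + 0.166667·7.8616 = 5.67674.
Var(X) = E[X²] − (E[X])² = 5.67674 − 1.79614 = 3.8806.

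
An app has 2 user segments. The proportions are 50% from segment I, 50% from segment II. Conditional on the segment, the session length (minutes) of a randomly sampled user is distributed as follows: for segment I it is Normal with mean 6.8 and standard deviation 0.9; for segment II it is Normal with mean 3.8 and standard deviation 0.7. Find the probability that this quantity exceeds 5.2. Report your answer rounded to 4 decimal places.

Conditional on each segment, P(X > 5.2): I: 0.96228; II: 0.0227501.
By total probability, P(X > 5.2) = 0.5·0.96228 + 0.5·0.0227501 = 0.492515.

0.4925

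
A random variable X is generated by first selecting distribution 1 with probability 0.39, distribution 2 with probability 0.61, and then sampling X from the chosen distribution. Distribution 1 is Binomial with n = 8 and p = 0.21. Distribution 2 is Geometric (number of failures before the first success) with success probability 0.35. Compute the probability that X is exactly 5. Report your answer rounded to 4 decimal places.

Conditional on each component, P(X = 5): 1: 0.0112763; 2: 0.0406102.
By total probability, P(X = 5) = 0.39·0.0112763 + 0.61·0.0406102 = 0.02917.

0.0292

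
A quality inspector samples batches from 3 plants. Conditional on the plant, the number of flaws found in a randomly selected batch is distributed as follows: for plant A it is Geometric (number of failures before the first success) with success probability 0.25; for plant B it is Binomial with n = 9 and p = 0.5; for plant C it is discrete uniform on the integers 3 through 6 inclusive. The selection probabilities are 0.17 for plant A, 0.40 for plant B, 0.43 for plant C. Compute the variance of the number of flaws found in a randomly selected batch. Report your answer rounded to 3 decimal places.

3.795

Per component, A: μ=3, E[X²]=21; B: μ=4.5, E[X²]=22.5; C: μ=4.5, E[X²]=21.5.
E[X] = 0.17·3 + 0.4·4.5 + 0.43·4.5 = 4.245.
E[X²] = 0.17·21 + 0.4·22.5 + 0.43·21.5 = 21.815.
Var(X) = E[X²] − (E[X])² = 21.815 − 18.02 = 3.79497.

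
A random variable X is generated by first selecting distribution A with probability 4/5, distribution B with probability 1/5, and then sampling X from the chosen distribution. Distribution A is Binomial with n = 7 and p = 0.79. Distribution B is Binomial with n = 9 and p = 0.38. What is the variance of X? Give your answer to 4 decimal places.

2.0655

Per component, A: μ=5.53, E[X²]=31.7422; B: μ=3.42, E[X²]=13.8168.
E[X] = 0.8·5.53 + 0.2·3.42 = 5.108.
E[X²] = 0.8·31.7422 + 0.2·13.8168 = 28.1571.
Var(X) = E[X²] − (E[X])² = 28.1571 − 26.0917 = 2.06546.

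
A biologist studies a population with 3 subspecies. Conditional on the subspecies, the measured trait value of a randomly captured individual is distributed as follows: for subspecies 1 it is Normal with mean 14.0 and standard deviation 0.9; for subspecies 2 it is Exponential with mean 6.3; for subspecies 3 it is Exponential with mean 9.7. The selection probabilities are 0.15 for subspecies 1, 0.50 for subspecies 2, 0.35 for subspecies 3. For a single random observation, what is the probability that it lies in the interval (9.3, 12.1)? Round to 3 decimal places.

Conditional on each subspecies, P(9.3 < X < 12.1): 1: 0.0173813; 2: 0.0819926; 3: 0.0961227.
By total probability, P(9.3 < X < 12.1) = 0.15·0.0173813 + 0.5·0.0819926 + 0.35·0.0961227 = 0.0772465.

0.077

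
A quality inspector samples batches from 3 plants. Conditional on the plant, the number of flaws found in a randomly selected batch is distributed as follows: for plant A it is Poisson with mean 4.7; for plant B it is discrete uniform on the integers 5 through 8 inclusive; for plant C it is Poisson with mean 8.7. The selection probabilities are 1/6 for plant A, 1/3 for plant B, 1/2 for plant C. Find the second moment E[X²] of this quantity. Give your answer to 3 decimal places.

For each component E[X²] = Var + (mean)², giving A: 26.79; B: 43.5; C: 84.39.
Overall E[X²] = 0.166667·26.79 + 0.333333·43.5 + 0.5·84.39 = 61.16.

61.160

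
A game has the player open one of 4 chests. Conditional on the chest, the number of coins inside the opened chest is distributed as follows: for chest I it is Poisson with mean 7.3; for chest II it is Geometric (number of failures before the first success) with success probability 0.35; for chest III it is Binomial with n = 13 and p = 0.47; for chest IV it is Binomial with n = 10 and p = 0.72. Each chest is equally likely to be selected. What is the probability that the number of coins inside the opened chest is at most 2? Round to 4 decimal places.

0.1923

Conditional on each chest, P(X ≤ 2): I: 0.0236067; II: 0.725375; III: 0.0192327; IV: 0.000960463.
By total probability, P(X ≤ 2) = 0.25·0.0236067 + 0.25·0.725375 + 0.25·0.0192327 + 0.25·0.000960463 = 0.192294.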